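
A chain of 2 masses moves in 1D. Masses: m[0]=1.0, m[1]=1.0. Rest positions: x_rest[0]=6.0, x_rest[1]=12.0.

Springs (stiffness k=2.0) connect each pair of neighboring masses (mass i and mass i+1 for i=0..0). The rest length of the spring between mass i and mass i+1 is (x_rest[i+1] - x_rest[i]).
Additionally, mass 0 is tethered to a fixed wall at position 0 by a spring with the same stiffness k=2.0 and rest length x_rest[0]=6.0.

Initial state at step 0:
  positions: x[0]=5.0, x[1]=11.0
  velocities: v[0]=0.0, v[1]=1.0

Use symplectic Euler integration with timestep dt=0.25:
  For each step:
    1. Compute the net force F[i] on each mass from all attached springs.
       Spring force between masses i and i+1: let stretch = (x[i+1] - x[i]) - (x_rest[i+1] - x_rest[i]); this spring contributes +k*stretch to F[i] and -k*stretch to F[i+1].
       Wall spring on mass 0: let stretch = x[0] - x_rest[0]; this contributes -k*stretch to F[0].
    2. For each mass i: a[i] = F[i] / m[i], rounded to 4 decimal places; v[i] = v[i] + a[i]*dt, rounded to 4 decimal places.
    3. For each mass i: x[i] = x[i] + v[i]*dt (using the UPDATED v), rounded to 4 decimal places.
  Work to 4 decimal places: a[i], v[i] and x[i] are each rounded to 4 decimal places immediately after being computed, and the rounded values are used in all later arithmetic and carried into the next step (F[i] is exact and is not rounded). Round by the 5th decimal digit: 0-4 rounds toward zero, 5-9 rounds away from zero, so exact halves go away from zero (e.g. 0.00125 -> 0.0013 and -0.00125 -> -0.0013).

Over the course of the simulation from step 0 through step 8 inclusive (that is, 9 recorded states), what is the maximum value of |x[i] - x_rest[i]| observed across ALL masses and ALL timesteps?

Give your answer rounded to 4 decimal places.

Answer: 1.0696

Derivation:
Step 0: x=[5.0000 11.0000] v=[0.0000 1.0000]
Step 1: x=[5.1250 11.2500] v=[0.5000 1.0000]
Step 2: x=[5.3750 11.4844] v=[1.0000 0.9375]
Step 3: x=[5.7168 11.7051] v=[1.3672 0.8828]
Step 4: x=[6.0926 11.9273] v=[1.5030 0.8887]
Step 5: x=[6.4361 12.1702] v=[1.3741 0.9714]
Step 6: x=[6.6919 12.4463] v=[1.0231 1.1044]
Step 7: x=[6.8305 12.7531] v=[0.5544 1.2272]
Step 8: x=[6.8556 13.0696] v=[0.1005 1.2659]
Max displacement = 1.0696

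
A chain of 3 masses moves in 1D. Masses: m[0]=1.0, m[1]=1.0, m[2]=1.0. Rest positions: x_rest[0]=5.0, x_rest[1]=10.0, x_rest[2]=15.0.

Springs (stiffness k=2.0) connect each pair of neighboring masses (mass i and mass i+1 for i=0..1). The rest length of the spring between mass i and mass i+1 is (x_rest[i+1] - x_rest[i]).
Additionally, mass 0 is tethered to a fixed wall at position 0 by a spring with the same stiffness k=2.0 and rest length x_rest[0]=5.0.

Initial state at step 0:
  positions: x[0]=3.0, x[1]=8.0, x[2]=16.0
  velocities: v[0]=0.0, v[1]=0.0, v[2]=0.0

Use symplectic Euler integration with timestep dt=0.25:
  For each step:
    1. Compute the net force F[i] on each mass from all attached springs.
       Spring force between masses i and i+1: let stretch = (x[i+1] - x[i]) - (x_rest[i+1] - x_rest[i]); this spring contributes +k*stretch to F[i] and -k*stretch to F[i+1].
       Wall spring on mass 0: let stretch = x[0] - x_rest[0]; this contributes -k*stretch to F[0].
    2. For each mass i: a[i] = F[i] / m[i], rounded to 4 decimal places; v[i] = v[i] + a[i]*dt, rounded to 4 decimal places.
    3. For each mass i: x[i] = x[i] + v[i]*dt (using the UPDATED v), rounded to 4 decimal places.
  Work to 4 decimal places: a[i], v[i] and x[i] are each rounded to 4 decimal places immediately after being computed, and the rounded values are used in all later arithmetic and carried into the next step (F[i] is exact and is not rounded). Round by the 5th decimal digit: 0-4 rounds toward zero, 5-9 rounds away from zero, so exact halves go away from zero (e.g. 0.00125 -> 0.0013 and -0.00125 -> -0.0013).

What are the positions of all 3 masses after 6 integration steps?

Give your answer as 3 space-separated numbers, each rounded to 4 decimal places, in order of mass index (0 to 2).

Step 0: x=[3.0000 8.0000 16.0000] v=[0.0000 0.0000 0.0000]
Step 1: x=[3.2500 8.3750 15.6250] v=[1.0000 1.5000 -1.5000]
Step 2: x=[3.7344 9.0156 14.9688] v=[1.9375 2.5625 -2.6250]
Step 3: x=[4.4121 9.7402 14.1934] v=[2.7109 2.8985 -3.1016]
Step 4: x=[5.2043 10.3555 13.4864] v=[3.1689 2.4611 -2.8282]
Step 5: x=[5.9899 10.7183 13.0130] v=[3.1424 1.4510 -1.8937]
Step 6: x=[6.6178 10.7769 12.8777] v=[2.5117 0.2342 -0.5411]

Answer: 6.6178 10.7769 12.8777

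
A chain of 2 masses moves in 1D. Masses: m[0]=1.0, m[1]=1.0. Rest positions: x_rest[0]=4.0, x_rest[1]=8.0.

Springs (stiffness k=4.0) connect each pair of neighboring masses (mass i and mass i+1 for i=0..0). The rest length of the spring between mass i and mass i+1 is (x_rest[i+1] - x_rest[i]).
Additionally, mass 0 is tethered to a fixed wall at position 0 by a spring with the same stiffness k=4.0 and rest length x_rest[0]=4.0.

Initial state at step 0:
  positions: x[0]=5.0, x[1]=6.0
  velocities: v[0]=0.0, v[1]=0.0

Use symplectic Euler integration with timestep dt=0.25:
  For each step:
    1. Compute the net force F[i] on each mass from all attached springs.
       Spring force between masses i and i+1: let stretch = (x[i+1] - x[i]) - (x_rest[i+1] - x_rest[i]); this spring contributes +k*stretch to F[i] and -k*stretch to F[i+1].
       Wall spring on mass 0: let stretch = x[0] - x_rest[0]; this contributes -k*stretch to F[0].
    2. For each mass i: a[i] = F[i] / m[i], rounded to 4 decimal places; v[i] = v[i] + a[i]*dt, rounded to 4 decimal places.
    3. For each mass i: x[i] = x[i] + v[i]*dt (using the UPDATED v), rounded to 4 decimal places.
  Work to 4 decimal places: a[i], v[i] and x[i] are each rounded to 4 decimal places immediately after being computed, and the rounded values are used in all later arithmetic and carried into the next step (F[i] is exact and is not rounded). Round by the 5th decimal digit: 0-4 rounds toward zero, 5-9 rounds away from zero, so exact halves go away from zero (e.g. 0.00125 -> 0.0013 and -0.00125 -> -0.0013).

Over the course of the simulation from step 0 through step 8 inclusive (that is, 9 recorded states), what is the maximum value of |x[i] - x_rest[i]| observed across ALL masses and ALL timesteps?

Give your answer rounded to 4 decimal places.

Answer: 2.1973

Derivation:
Step 0: x=[5.0000 6.0000] v=[0.0000 0.0000]
Step 1: x=[4.0000 6.7500] v=[-4.0000 3.0000]
Step 2: x=[2.6875 7.8125] v=[-5.2500 4.2500]
Step 3: x=[1.9844 8.5938] v=[-2.8125 3.1250]
Step 4: x=[2.4375 8.7227] v=[1.8125 0.5156]
Step 5: x=[3.8526 8.2803] v=[5.6602 -1.7696]
Step 6: x=[5.4114 7.7310] v=[6.2353 -2.1973]
Step 7: x=[6.1973 7.6018] v=[3.1435 -0.5169]
Step 8: x=[5.7850 8.1215] v=[-1.6493 2.0786]
Max displacement = 2.1973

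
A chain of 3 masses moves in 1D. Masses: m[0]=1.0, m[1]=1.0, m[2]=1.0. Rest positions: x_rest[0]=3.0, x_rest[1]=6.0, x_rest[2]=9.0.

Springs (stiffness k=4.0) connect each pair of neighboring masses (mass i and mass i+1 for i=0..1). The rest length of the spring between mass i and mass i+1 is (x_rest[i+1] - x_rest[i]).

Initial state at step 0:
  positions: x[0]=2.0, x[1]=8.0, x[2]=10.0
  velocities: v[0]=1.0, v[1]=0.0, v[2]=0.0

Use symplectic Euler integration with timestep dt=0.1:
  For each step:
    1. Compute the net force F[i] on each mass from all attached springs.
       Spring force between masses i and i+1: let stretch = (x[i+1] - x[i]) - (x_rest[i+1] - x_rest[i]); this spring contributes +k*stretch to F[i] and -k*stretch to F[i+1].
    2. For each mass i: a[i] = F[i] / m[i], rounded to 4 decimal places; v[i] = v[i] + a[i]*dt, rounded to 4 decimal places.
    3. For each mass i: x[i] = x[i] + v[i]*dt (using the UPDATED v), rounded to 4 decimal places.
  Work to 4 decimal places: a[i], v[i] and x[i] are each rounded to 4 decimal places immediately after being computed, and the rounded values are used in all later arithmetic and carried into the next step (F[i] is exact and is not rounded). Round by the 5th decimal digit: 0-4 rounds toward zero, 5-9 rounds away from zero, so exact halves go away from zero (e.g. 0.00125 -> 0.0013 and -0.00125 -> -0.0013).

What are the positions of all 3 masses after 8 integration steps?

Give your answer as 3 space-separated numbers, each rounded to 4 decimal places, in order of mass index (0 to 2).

Step 0: x=[2.0000 8.0000 10.0000] v=[1.0000 0.0000 0.0000]
Step 1: x=[2.2200 7.8400 10.0400] v=[2.2000 -1.6000 0.4000]
Step 2: x=[2.5448 7.5432 10.1120] v=[3.2480 -2.9680 0.7200]
Step 3: x=[2.9495 7.1492 10.2013] v=[4.0474 -3.9398 0.8925]
Step 4: x=[3.4022 6.7093 10.2885] v=[4.5273 -4.3988 0.8717]
Step 5: x=[3.8672 6.2803 10.3525] v=[4.6501 -4.2900 0.6400]
Step 6: x=[4.3087 5.9177 10.3736] v=[4.4153 -3.6264 0.2111]
Step 7: x=[4.6946 5.6689 10.3365] v=[3.8589 -2.4876 -0.3713]
Step 8: x=[4.9995 5.5679 10.2327] v=[3.0486 -1.0103 -1.0383]

Answer: 4.9995 5.5679 10.2327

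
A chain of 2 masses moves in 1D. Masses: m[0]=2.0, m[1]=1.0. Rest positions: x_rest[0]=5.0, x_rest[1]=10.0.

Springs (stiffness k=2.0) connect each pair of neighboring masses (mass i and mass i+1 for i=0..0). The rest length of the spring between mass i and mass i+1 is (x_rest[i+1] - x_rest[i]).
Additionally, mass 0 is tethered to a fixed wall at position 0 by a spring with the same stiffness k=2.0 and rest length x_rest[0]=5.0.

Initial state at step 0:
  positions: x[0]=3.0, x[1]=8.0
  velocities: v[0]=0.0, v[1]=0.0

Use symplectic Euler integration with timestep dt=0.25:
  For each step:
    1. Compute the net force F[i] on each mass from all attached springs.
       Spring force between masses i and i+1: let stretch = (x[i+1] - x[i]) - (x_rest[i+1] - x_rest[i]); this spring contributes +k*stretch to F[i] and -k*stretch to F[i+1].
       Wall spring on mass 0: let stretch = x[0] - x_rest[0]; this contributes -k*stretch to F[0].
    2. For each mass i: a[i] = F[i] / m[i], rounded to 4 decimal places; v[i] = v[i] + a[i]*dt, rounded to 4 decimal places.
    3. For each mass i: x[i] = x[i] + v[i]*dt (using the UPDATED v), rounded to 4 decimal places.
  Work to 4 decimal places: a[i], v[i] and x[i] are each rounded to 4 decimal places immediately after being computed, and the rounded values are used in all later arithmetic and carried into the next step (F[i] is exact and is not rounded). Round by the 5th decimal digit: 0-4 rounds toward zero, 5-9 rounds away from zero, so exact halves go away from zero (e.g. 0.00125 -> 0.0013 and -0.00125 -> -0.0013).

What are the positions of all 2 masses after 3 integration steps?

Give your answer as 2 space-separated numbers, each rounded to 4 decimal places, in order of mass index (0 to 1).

Step 0: x=[3.0000 8.0000] v=[0.0000 0.0000]
Step 1: x=[3.1250 8.0000] v=[0.5000 0.0000]
Step 2: x=[3.3594 8.0156] v=[0.9375 0.0625]
Step 3: x=[3.6748 8.0742] v=[1.2617 0.2344]

Answer: 3.6748 8.0742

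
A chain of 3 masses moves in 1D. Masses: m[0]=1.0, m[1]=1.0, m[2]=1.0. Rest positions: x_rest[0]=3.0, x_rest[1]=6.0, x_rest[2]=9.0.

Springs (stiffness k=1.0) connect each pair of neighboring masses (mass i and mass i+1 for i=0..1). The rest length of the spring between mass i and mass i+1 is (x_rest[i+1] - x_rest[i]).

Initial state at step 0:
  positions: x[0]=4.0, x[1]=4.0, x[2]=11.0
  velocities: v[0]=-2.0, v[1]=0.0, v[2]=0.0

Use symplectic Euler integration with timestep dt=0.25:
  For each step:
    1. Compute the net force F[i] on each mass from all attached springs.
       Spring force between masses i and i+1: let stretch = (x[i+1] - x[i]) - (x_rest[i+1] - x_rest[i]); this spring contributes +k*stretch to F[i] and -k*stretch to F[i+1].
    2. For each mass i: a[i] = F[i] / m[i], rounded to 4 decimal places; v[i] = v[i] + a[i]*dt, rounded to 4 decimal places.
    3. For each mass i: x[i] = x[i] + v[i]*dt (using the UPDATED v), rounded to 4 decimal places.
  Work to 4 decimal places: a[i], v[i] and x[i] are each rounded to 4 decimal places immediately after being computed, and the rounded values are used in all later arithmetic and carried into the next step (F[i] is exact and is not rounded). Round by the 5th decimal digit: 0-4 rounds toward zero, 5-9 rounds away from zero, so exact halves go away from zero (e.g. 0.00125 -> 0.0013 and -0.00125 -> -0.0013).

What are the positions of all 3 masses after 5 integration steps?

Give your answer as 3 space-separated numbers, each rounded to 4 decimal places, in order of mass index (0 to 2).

Step 0: x=[4.0000 4.0000 11.0000] v=[-2.0000 0.0000 0.0000]
Step 1: x=[3.3125 4.4375 10.7500] v=[-2.7500 1.7500 -1.0000]
Step 2: x=[2.5078 5.1992 10.2930] v=[-3.2188 3.0469 -1.8281]
Step 3: x=[1.6838 6.1111 9.7051] v=[-3.2960 3.6475 -2.3516]
Step 4: x=[0.9490 6.9709 9.0801] v=[-2.9392 3.4392 -2.5001]
Step 5: x=[0.4031 7.5862 8.5108] v=[-2.1837 2.4610 -2.2774]

Answer: 0.4031 7.5862 8.5108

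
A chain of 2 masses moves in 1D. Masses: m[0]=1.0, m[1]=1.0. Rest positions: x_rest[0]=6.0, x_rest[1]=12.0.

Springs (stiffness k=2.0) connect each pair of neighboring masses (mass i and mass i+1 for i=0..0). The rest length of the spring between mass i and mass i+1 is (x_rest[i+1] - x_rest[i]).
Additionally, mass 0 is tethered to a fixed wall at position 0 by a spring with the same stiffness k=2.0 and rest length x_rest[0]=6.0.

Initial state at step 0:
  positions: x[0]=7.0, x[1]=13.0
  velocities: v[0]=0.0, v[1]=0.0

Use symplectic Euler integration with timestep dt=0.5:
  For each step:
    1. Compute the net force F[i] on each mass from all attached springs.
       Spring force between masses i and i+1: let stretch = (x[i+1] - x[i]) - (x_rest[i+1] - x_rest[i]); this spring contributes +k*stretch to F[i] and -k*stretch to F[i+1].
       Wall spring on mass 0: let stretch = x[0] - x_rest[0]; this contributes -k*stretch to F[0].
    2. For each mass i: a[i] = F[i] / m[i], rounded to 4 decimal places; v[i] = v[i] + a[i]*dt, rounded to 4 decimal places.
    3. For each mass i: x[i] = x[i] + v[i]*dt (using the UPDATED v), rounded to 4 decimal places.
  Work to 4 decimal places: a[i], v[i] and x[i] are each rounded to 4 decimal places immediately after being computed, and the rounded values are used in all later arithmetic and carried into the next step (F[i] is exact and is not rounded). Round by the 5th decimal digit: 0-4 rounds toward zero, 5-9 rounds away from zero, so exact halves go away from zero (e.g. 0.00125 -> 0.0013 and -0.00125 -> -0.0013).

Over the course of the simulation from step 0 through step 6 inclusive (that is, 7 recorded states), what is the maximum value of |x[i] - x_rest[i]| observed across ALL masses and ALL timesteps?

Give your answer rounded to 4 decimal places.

Answer: 1.1406

Derivation:
Step 0: x=[7.0000 13.0000] v=[0.0000 0.0000]
Step 1: x=[6.5000 13.0000] v=[-1.0000 0.0000]
Step 2: x=[6.0000 12.7500] v=[-1.0000 -0.5000]
Step 3: x=[5.8750 12.1250] v=[-0.2500 -1.2500]
Step 4: x=[5.9375 11.3750] v=[0.1250 -1.5000]
Step 5: x=[5.7500 10.9063] v=[-0.3750 -0.9375]
Step 6: x=[5.2657 10.8594] v=[-0.9687 -0.0938]
Max displacement = 1.1406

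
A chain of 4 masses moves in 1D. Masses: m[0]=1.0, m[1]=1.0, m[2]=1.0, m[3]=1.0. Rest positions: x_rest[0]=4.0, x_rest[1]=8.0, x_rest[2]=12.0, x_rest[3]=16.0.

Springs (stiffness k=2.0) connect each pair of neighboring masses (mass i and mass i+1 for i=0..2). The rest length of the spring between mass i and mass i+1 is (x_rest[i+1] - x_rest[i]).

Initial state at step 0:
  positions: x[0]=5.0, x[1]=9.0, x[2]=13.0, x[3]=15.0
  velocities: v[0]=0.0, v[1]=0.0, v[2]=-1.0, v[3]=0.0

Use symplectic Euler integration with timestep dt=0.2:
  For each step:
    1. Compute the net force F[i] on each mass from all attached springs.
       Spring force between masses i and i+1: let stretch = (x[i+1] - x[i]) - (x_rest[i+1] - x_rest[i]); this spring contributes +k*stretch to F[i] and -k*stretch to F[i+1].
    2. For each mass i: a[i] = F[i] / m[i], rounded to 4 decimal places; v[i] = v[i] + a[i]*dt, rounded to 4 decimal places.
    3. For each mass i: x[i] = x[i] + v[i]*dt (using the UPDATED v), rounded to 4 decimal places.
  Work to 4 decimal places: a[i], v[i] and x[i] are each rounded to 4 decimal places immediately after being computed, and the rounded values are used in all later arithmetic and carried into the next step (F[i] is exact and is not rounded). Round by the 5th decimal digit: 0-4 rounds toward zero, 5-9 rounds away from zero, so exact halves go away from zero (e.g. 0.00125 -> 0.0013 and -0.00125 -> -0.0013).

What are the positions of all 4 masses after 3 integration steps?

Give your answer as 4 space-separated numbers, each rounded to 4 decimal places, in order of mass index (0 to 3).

Step 0: x=[5.0000 9.0000 13.0000 15.0000] v=[0.0000 0.0000 -1.0000 0.0000]
Step 1: x=[5.0000 9.0000 12.6400 15.1600] v=[0.0000 0.0000 -1.8000 0.8000]
Step 2: x=[5.0000 8.9712 12.1904 15.4384] v=[0.0000 -0.1440 -2.2480 1.3920]
Step 3: x=[4.9977 8.8822 11.7431 15.7770] v=[-0.0115 -0.4448 -2.2365 1.6928]

Answer: 4.9977 8.8822 11.7431 15.7770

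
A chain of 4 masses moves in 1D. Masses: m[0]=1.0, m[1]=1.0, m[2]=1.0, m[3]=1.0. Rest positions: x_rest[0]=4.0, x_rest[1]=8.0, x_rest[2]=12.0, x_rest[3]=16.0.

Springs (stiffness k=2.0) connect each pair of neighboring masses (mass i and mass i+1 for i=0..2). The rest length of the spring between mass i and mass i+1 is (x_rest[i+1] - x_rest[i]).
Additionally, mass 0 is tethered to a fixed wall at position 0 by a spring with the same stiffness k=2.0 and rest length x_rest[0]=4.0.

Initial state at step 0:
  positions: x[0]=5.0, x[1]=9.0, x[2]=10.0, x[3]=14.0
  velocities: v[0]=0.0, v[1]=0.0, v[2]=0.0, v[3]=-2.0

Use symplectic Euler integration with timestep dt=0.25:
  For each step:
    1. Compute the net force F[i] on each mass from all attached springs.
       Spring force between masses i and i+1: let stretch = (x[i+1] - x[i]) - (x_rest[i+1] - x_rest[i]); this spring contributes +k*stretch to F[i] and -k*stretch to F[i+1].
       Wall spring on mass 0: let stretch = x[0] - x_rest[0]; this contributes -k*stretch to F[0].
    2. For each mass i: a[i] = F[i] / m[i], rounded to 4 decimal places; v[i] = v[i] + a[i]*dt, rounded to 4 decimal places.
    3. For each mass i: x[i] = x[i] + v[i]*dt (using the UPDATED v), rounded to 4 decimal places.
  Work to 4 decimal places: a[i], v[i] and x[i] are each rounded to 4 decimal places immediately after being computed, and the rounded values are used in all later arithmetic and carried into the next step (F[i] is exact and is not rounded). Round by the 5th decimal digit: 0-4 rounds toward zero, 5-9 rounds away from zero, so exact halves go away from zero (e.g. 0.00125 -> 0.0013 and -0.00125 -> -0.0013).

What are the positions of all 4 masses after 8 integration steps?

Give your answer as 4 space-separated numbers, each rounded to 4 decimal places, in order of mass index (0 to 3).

Answer: 1.8874 6.0185 9.4131 15.5184

Derivation:
Step 0: x=[5.0000 9.0000 10.0000 14.0000] v=[0.0000 0.0000 0.0000 -2.0000]
Step 1: x=[4.8750 8.6250 10.3750 13.5000] v=[-0.5000 -1.5000 1.5000 -2.0000]
Step 2: x=[4.6094 8.0000 10.9219 13.1094] v=[-1.0625 -2.5000 2.1875 -1.5625]
Step 3: x=[4.1914 7.3164 11.3770 12.9453] v=[-1.6719 -2.7344 1.8203 -0.6563]
Step 4: x=[3.6401 6.7498 11.5206 13.0852] v=[-2.2051 -2.2666 0.5742 0.5596]
Step 5: x=[3.0225 6.3908 11.2634 13.5295] v=[-2.4703 -1.4361 -1.0289 1.7773]
Step 6: x=[2.4482 6.2198 10.6804 14.1906] v=[-2.2974 -0.6840 -2.3322 2.6443]
Step 7: x=[2.0393 6.1349 9.9786 14.9129] v=[-1.6357 -0.3395 -2.8074 2.8892]
Step 8: x=[1.8874 6.0185 9.4131 15.5184] v=[-0.6076 -0.4655 -2.2621 2.4221]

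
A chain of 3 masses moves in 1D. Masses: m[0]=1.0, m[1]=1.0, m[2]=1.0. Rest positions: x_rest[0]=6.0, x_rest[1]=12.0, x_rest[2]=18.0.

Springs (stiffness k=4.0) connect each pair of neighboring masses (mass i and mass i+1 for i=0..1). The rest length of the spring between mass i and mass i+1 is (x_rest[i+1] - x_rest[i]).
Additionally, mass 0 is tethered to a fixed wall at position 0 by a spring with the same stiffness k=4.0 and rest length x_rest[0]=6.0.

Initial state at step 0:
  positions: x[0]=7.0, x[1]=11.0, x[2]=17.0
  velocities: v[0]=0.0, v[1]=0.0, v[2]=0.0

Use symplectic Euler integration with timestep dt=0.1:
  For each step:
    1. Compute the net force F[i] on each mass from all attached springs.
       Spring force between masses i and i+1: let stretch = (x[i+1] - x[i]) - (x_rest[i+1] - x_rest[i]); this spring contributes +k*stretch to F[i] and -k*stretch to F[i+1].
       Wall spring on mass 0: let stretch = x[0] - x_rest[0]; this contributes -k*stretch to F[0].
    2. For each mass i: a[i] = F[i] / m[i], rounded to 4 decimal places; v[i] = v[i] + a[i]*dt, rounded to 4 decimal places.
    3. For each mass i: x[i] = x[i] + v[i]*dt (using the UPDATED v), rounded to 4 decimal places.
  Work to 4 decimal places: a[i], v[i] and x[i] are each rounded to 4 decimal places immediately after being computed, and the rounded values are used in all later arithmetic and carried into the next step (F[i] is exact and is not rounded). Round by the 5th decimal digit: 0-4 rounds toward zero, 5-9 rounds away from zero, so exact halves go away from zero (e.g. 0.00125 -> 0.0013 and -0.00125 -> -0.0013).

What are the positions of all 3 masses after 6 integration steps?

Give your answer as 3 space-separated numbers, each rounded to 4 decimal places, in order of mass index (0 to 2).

Step 0: x=[7.0000 11.0000 17.0000] v=[0.0000 0.0000 0.0000]
Step 1: x=[6.8800 11.0800 17.0000] v=[-1.2000 0.8000 0.0000]
Step 2: x=[6.6528 11.2288 17.0032] v=[-2.2720 1.4880 0.0320]
Step 3: x=[6.3425 11.4255 17.0154] v=[-3.1027 1.9674 0.1222]
Step 4: x=[5.9819 11.6425 17.0440] v=[-3.6065 2.1702 0.2862]
Step 5: x=[5.6084 11.8492 17.0966] v=[-3.7350 2.0666 0.5256]
Step 6: x=[5.2602 12.0161 17.1793] v=[-3.4820 1.6692 0.8266]

Answer: 5.2602 12.0161 17.1793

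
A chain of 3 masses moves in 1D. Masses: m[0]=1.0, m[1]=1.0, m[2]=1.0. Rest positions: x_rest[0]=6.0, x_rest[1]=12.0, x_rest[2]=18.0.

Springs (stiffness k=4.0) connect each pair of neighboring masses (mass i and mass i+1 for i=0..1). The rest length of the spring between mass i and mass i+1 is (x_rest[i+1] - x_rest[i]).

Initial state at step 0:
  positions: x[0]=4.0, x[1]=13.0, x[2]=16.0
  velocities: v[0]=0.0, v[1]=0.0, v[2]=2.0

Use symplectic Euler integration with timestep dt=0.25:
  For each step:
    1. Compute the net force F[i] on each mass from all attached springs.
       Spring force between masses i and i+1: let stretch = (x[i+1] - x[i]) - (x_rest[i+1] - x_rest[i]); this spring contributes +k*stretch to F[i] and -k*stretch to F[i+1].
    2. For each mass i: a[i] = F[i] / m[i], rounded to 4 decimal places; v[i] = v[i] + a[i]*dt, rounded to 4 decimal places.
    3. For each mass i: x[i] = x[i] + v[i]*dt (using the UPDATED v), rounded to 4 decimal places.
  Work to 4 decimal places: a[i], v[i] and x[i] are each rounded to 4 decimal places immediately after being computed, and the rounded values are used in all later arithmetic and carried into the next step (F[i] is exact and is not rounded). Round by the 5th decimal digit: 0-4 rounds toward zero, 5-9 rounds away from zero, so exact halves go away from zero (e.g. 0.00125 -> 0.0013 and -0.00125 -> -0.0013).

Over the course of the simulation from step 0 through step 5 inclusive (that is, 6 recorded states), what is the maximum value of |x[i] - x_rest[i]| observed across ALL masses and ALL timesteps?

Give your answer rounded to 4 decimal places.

Answer: 2.8125

Derivation:
Step 0: x=[4.0000 13.0000 16.0000] v=[0.0000 0.0000 2.0000]
Step 1: x=[4.7500 11.5000 17.2500] v=[3.0000 -6.0000 5.0000]
Step 2: x=[5.6875 9.7500 18.5625] v=[3.7500 -7.0000 5.2500]
Step 3: x=[6.1406 9.1875 19.1719] v=[1.8125 -2.2500 2.4375]
Step 4: x=[5.8555 10.3594 18.7852] v=[-1.1406 4.6875 -1.5469]
Step 5: x=[5.1963 12.5118 17.7920] v=[-2.6367 8.6094 -3.9727]
Max displacement = 2.8125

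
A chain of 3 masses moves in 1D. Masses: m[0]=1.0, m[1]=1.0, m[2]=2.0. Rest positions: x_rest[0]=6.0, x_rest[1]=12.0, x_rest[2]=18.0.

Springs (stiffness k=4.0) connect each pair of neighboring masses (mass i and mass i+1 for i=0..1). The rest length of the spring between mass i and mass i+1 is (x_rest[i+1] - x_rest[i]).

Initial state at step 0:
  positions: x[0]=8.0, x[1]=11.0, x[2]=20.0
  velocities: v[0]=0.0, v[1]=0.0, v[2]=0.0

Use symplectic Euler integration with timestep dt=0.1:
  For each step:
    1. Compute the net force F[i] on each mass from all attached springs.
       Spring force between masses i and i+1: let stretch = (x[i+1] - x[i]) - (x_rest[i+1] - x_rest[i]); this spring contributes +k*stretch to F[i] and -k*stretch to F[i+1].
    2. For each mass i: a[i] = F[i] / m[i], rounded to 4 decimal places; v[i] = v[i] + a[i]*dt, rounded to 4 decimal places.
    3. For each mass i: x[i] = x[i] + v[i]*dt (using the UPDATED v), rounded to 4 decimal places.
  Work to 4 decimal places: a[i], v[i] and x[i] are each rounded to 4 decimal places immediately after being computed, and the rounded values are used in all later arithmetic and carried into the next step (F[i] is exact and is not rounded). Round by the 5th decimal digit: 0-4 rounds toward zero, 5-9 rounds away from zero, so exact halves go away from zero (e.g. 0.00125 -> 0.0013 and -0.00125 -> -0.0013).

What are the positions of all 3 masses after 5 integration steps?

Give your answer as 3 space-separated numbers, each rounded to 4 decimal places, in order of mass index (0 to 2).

Answer: 6.6600 13.7551 19.2926

Derivation:
Step 0: x=[8.0000 11.0000 20.0000] v=[0.0000 0.0000 0.0000]
Step 1: x=[7.8800 11.2400 19.9400] v=[-1.2000 2.4000 -0.6000]
Step 2: x=[7.6544 11.6936 19.8260] v=[-2.2560 4.5360 -1.1400]
Step 3: x=[7.3504 12.3109 19.6694] v=[-3.0403 6.1733 -1.5665]
Step 4: x=[7.0048 13.0242 19.4856] v=[-3.4561 7.1325 -1.8382]
Step 5: x=[6.6600 13.7551 19.2926] v=[-3.4483 7.3093 -1.9305]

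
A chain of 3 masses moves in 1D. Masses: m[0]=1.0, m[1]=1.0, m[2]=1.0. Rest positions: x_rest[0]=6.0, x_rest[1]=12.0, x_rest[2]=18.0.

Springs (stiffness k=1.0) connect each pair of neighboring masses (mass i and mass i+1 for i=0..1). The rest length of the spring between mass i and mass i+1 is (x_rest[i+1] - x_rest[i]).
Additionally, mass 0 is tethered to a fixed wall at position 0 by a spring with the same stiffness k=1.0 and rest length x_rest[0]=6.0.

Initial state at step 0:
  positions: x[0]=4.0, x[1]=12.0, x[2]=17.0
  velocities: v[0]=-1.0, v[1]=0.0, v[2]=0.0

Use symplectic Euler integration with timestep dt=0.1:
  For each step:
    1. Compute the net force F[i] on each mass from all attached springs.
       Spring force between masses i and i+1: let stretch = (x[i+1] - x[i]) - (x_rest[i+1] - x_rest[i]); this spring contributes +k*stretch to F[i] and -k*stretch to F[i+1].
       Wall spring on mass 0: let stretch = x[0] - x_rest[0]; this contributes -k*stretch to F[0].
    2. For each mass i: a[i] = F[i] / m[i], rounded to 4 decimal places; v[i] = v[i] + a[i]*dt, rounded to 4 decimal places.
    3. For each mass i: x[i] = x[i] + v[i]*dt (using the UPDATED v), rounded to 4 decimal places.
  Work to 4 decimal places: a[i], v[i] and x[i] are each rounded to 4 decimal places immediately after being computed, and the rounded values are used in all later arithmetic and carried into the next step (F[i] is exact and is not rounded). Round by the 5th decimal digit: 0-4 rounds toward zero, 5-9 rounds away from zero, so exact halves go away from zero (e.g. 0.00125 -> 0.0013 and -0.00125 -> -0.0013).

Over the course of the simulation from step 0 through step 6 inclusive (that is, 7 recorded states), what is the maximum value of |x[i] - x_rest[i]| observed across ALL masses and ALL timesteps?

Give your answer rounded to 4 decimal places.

Answer: 2.0791

Derivation:
Step 0: x=[4.0000 12.0000 17.0000] v=[-1.0000 0.0000 0.0000]
Step 1: x=[3.9400 11.9700 17.0100] v=[-0.6000 -0.3000 0.1000]
Step 2: x=[3.9209 11.9101 17.0296] v=[-0.1910 -0.5990 0.1960]
Step 3: x=[3.9425 11.8215 17.0580] v=[0.2158 -0.8860 0.2841]
Step 4: x=[4.0035 11.7065 17.0941] v=[0.6095 -1.1503 0.3605]
Step 5: x=[4.1015 11.5683 17.1363] v=[0.9795 -1.3818 0.4217]
Step 6: x=[4.2331 11.4111 17.1828] v=[1.3160 -1.5717 0.4649]
Max displacement = 2.0791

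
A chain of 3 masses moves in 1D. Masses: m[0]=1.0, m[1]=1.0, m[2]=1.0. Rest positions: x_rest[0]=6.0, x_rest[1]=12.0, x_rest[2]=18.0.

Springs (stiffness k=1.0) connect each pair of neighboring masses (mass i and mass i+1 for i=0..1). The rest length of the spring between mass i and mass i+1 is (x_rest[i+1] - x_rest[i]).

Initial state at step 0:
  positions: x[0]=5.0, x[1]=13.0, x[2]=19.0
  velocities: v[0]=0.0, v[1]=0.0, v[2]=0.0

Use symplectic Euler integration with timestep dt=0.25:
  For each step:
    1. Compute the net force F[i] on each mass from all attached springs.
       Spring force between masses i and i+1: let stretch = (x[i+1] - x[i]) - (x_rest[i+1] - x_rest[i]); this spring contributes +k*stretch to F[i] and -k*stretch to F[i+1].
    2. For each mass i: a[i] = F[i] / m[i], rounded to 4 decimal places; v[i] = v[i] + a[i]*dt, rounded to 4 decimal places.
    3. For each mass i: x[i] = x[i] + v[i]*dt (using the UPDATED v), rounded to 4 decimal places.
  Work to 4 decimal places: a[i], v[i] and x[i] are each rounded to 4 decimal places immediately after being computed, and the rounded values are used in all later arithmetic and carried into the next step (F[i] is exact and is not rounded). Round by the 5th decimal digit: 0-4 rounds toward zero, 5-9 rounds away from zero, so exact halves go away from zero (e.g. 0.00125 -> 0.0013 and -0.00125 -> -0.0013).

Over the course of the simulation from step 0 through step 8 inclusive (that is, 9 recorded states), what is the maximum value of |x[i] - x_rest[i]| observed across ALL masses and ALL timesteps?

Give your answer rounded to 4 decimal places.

Step 0: x=[5.0000 13.0000 19.0000] v=[0.0000 0.0000 0.0000]
Step 1: x=[5.1250 12.8750 19.0000] v=[0.5000 -0.5000 0.0000]
Step 2: x=[5.3594 12.6484 18.9922] v=[0.9375 -0.9063 -0.0313]
Step 3: x=[5.6744 12.3628 18.9629] v=[1.2598 -1.1426 -0.1173]
Step 4: x=[6.0324 12.0716 18.8961] v=[1.4319 -1.1647 -0.2673]
Step 5: x=[6.3928 11.8295 18.7778] v=[1.4417 -0.9684 -0.4734]
Step 6: x=[6.7180 11.6819 18.6002] v=[1.3009 -0.5905 -0.7105]
Step 7: x=[6.9785 11.6564 18.3652] v=[1.0419 -0.1019 -0.9401]
Step 8: x=[7.1564 11.7579 18.0859] v=[0.7114 0.4058 -1.1173]
Max displacement = 1.1564

Answer: 1.1564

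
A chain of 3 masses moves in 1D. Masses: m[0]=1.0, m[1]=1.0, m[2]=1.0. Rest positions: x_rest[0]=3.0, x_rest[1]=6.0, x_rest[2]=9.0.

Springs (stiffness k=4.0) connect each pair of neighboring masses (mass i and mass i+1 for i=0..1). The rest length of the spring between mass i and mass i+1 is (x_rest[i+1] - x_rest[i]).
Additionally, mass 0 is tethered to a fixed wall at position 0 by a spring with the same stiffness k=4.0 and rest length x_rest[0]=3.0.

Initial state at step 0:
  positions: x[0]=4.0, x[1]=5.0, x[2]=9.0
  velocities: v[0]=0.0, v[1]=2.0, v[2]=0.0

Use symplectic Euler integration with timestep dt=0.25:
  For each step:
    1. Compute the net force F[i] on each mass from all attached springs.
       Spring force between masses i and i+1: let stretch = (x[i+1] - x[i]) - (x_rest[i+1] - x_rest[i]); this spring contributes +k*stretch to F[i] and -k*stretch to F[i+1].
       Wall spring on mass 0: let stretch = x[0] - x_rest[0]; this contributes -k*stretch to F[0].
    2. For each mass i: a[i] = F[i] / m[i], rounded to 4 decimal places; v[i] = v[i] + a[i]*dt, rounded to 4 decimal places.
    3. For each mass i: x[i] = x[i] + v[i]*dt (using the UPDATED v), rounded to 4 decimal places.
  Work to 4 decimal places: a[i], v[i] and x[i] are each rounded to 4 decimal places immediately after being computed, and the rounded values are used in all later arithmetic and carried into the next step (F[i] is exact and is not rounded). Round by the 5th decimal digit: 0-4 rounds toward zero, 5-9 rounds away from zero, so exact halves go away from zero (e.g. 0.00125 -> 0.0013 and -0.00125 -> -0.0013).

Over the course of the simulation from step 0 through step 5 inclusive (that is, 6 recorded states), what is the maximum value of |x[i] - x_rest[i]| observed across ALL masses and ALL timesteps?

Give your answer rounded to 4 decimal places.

Answer: 1.5781

Derivation:
Step 0: x=[4.0000 5.0000 9.0000] v=[0.0000 2.0000 0.0000]
Step 1: x=[3.2500 6.2500 8.7500] v=[-3.0000 5.0000 -1.0000]
Step 2: x=[2.4375 7.3750 8.6250] v=[-3.2500 4.5000 -0.5000]
Step 3: x=[2.2500 7.5781 8.9375] v=[-0.7500 0.8125 1.2500]
Step 4: x=[2.8320 6.7891 9.6602] v=[2.3281 -3.1562 2.8906]
Step 5: x=[3.6953 5.7286 10.4151] v=[3.4532 -4.2422 3.0195]
Max displacement = 1.5781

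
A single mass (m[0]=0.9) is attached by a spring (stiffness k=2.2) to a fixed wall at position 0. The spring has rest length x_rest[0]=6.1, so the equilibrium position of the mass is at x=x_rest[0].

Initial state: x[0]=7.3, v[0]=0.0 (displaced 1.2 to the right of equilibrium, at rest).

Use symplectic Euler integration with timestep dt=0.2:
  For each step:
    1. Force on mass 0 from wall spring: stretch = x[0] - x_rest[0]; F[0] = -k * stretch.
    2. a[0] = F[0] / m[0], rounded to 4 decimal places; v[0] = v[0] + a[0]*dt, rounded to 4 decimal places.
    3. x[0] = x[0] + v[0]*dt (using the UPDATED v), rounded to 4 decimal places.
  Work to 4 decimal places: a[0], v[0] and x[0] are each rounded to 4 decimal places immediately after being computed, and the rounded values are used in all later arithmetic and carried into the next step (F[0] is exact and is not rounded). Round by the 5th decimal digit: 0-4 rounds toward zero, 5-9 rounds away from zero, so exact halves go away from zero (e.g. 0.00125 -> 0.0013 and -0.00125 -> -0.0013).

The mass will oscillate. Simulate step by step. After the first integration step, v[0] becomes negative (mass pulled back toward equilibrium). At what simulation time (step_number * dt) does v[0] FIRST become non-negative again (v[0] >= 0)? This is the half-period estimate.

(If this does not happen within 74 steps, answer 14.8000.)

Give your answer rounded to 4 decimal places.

Step 0: x=[7.3000] v=[0.0000]
Step 1: x=[7.1827] v=[-0.5867]
Step 2: x=[6.9595] v=[-1.1160]
Step 3: x=[6.6523] v=[-1.5362]
Step 4: x=[6.2911] v=[-1.8062]
Step 5: x=[5.9112] v=[-1.8996]
Step 6: x=[5.5497] v=[-1.8073]
Step 7: x=[5.2420] v=[-1.5383]
Step 8: x=[5.0182] v=[-1.1188]
Step 9: x=[4.9002] v=[-0.5899]
Step 10: x=[4.8995] v=[-0.0033]
Step 11: x=[5.0162] v=[0.5836]
First v>=0 after going negative at step 11, time=2.2000

Answer: 2.2000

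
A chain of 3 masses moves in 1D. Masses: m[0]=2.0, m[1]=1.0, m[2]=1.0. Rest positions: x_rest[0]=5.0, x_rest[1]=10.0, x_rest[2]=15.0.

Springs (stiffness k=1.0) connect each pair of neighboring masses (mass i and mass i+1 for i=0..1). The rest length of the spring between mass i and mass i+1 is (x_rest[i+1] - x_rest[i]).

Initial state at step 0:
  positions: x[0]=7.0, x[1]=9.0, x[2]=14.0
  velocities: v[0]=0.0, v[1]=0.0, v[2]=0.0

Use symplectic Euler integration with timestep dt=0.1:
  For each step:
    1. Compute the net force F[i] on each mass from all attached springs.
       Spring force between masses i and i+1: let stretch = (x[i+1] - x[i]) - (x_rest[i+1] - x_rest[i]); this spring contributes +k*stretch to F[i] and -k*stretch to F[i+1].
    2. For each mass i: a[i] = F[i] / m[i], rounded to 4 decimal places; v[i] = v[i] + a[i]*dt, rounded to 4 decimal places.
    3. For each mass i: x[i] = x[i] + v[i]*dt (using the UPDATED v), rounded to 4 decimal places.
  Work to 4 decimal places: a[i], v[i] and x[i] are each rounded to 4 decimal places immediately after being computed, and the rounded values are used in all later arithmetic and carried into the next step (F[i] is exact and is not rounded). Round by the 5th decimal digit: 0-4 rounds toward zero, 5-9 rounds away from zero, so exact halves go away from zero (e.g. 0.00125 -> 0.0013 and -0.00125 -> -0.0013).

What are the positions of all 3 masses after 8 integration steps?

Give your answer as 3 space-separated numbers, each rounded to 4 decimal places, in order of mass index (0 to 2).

Answer: 6.5050 9.9316 14.0583

Derivation:
Step 0: x=[7.0000 9.0000 14.0000] v=[0.0000 0.0000 0.0000]
Step 1: x=[6.9850 9.0300 14.0000] v=[-0.1500 0.3000 0.0000]
Step 2: x=[6.9552 9.0893 14.0003] v=[-0.2978 0.5925 0.0030]
Step 3: x=[6.9111 9.1763 14.0015] v=[-0.4411 0.8702 0.0119]
Step 4: x=[6.8533 9.2889 14.0044] v=[-0.5778 1.1262 0.0294]
Step 5: x=[6.7827 9.4243 14.0102] v=[-0.7060 1.3542 0.0579]
Step 6: x=[6.7003 9.5792 14.0201] v=[-0.8239 1.5486 0.0993]
Step 7: x=[6.6073 9.7497 14.0356] v=[-0.9300 1.7048 0.1552]
Step 8: x=[6.5050 9.9316 14.0583] v=[-1.0229 1.8192 0.2266]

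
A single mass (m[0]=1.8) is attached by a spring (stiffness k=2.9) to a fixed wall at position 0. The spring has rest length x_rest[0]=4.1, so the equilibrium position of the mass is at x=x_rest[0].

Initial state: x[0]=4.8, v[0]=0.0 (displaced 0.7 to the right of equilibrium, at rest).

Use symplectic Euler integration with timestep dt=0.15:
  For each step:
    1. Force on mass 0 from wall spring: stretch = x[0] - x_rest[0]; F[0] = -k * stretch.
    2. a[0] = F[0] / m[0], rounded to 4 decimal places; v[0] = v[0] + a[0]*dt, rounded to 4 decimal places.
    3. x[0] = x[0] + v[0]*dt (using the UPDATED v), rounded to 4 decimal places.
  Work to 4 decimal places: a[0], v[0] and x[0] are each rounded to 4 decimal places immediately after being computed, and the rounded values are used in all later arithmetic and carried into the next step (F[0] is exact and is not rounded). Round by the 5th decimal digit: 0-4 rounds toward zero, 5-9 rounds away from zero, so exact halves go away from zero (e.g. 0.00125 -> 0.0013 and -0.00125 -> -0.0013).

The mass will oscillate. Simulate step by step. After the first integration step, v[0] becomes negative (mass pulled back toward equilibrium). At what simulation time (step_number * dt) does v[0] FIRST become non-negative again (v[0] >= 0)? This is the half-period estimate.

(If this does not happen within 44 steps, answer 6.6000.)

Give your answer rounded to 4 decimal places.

Answer: 2.5500

Derivation:
Step 0: x=[4.8000] v=[0.0000]
Step 1: x=[4.7746] v=[-0.1692]
Step 2: x=[4.7248] v=[-0.3322]
Step 3: x=[4.6523] v=[-0.4832]
Step 4: x=[4.5598] v=[-0.6167]
Step 5: x=[4.4506] v=[-0.7278]
Step 6: x=[4.3287] v=[-0.8125]
Step 7: x=[4.1985] v=[-0.8678]
Step 8: x=[4.0648] v=[-0.8916]
Step 9: x=[3.9323] v=[-0.8831]
Step 10: x=[3.8059] v=[-0.8426]
Step 11: x=[3.6902] v=[-0.7715]
Step 12: x=[3.5893] v=[-0.6725]
Step 13: x=[3.5069] v=[-0.5491]
Step 14: x=[3.4460] v=[-0.4058]
Step 15: x=[3.4088] v=[-0.2477]
Step 16: x=[3.3967] v=[-0.0807]
Step 17: x=[3.4101] v=[0.0893]
First v>=0 after going negative at step 17, time=2.5500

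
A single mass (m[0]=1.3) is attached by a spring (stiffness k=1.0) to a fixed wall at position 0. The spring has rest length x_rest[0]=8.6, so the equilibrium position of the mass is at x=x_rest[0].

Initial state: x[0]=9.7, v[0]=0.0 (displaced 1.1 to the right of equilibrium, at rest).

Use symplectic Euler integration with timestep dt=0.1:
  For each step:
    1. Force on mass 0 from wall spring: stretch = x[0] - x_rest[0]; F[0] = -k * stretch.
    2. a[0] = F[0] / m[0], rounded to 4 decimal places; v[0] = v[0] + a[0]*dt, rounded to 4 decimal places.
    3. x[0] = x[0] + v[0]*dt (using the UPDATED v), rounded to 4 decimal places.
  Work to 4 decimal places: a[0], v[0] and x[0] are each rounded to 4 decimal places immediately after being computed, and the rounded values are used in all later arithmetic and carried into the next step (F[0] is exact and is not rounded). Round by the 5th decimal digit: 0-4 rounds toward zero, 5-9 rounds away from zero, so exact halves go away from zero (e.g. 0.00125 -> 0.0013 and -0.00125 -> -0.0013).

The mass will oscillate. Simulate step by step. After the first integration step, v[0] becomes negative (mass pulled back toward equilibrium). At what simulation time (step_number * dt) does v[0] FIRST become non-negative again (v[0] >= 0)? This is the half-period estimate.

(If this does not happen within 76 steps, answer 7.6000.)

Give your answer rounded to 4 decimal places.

Step 0: x=[9.7000] v=[0.0000]
Step 1: x=[9.6915] v=[-0.0846]
Step 2: x=[9.6746] v=[-0.1686]
Step 3: x=[9.6495] v=[-0.2513]
Step 4: x=[9.6163] v=[-0.3320]
Step 5: x=[9.5753] v=[-0.4102]
Step 6: x=[9.5268] v=[-0.4852]
Step 7: x=[9.4712] v=[-0.5565]
Step 8: x=[9.4089] v=[-0.6235]
Step 9: x=[9.3403] v=[-0.6857]
Step 10: x=[9.2660] v=[-0.7427]
Step 11: x=[9.1866] v=[-0.7939]
Step 12: x=[9.1027] v=[-0.8390]
Step 13: x=[9.0149] v=[-0.8777]
Step 14: x=[8.9239] v=[-0.9096]
Step 15: x=[8.8305] v=[-0.9345]
Step 16: x=[8.7353] v=[-0.9522]
Step 17: x=[8.6390] v=[-0.9626]
Step 18: x=[8.5424] v=[-0.9656]
Step 19: x=[8.4463] v=[-0.9612]
Step 20: x=[8.3514] v=[-0.9494]
Step 21: x=[8.2584] v=[-0.9303]
Step 22: x=[8.1680] v=[-0.9040]
Step 23: x=[8.0809] v=[-0.8708]
Step 24: x=[7.9978] v=[-0.8309]
Step 25: x=[7.9193] v=[-0.7846]
Step 26: x=[7.8461] v=[-0.7322]
Step 27: x=[7.7787] v=[-0.6742]
Step 28: x=[7.7176] v=[-0.6110]
Step 29: x=[7.6633] v=[-0.5431]
Step 30: x=[7.6162] v=[-0.4711]
Step 31: x=[7.5767] v=[-0.3954]
Step 32: x=[7.5450] v=[-0.3167]
Step 33: x=[7.5214] v=[-0.2356]
Step 34: x=[7.5061] v=[-0.1526]
Step 35: x=[7.4993] v=[-0.0685]
Step 36: x=[7.5009] v=[0.0162]
First v>=0 after going negative at step 36, time=3.6000

Answer: 3.6000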